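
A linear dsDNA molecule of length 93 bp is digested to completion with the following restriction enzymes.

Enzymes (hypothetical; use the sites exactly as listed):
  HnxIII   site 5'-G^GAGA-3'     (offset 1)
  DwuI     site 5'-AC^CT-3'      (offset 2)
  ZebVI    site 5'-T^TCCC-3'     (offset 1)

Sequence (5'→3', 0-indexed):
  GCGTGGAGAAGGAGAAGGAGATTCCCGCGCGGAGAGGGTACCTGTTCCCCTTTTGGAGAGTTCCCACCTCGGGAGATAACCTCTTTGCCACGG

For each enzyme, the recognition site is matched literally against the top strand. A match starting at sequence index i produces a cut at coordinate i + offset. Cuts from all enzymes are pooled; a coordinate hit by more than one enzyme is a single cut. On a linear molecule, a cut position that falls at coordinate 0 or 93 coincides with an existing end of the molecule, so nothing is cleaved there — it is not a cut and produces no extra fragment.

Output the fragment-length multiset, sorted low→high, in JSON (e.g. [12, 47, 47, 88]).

Per-enzyme occurrences:
  HnxIII GGAGA/1: at [4, 10, 16, 30, 54, 71] ⇒ [5, 11, 17, 31, 55, 72]
  DwuI ACCT/2: at [39, 65, 78] ⇒ [41, 67, 80]
  ZebVI TTCCC/1: at [21, 44, 60] ⇒ [22, 45, 61]

All cut coordinates (distinct, sorted): [5, 11, 17, 22, 31, 41, 45, 55, 61, 67, 72, 80]

Fragment lengths:
  [0,5): 5 bp
  [5,11): 6 bp
  [11,17): 6 bp
  [17,22): 5 bp
  [22,31): 9 bp
  [31,41): 10 bp
  [41,45): 4 bp
  [45,55): 10 bp
  [55,61): 6 bp
  [61,67): 6 bp
  [67,72): 5 bp
  [72,80): 8 bp
  [80,93): 13 bp

[4,5,5,5,6,6,6,6,8,9,10,10,13]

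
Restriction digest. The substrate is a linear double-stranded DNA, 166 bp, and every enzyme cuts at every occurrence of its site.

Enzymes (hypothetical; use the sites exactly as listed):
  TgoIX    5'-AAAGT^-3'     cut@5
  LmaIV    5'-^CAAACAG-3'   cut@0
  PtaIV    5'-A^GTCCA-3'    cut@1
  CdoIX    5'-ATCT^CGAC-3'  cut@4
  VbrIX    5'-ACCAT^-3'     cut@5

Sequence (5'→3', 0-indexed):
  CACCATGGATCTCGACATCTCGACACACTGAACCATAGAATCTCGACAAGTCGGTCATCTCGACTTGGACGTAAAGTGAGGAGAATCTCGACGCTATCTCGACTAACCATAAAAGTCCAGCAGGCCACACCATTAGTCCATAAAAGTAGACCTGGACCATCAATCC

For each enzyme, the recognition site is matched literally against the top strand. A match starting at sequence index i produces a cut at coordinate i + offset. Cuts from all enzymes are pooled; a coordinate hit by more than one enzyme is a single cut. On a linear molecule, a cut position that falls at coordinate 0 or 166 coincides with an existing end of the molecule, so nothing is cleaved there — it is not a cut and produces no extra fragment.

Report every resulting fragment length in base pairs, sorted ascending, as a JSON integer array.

Site scan:
  TgoIX AAAGT/5: at [72, 111, 142] ⇒ [77, 116, 147]
  LmaIV (CAAACAG, off=0): no sites
  PtaIV AGTCCA/1: at [113, 134] ⇒ [114, 135]
  CdoIX ATCTCGAC/4: at [8, 16, 39, 56, 84, 95] ⇒ [12, 20, 43, 60, 88, 99]
  VbrIX ACCAT/5: at [1, 31, 105, 128, 155] ⇒ [6, 36, 110, 133, 160]

Pooled cuts: [6, 12, 20, 36, 43, 60, 77, 88, 99, 110, 114, 116, 133, 135, 147, 160]

Fragment lengths:
  [0,6): 6 bp
  [6,12): 6 bp
  [12,20): 8 bp
  [20,36): 16 bp
  [36,43): 7 bp
  [43,60): 17 bp
  [60,77): 17 bp
  [77,88): 11 bp
  [88,99): 11 bp
  [99,110): 11 bp
  [110,114): 4 bp
  [114,116): 2 bp
  [116,133): 17 bp
  [133,135): 2 bp
  [135,147): 12 bp
  [147,160): 13 bp
  [160,166): 6 bp

[2,2,4,6,6,6,7,8,11,11,11,12,13,16,17,17,17]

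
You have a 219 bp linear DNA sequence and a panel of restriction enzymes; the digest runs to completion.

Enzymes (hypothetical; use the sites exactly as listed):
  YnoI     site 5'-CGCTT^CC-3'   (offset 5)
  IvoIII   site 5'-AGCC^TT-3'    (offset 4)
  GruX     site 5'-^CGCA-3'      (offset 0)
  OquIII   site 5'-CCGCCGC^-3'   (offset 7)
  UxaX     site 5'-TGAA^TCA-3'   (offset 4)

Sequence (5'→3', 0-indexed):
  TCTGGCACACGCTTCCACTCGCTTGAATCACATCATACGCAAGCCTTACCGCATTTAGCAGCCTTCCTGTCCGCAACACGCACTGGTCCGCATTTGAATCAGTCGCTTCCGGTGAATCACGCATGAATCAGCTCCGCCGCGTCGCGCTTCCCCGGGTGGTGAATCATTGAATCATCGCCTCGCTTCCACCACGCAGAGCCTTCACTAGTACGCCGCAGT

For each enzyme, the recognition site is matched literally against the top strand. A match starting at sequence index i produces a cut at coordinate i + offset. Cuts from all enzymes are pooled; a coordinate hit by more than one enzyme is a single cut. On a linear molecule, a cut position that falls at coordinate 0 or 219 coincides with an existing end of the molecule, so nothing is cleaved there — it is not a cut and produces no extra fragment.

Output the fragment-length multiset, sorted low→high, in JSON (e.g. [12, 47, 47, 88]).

[3,4,6,6,7,8,8,8,8,8,9,9,10,10,10,10,13,13,13,14,14,14,14]

Scan for sites:
  YnoI (CGCTTCC, off=5): starts [9, 103, 144, 180] → cuts [14, 108, 149, 185]
  IvoIII (AGCCTT, off=4): starts [41, 59, 196] → cuts [45, 63, 200]
  GruX (CGCA, off=0): starts [37, 49, 71, 78, 88, 119, 191, 213] → cuts [37, 49, 71, 78, 88, 119, 191, 213]
  OquIII (CCGCCGC, off=7): starts [133] → cuts [140]
  UxaX (TGAATCA, off=4): starts [23, 94, 112, 123, 159, 167] → cuts [27, 98, 116, 127, 163, 171]

All cut coordinates (distinct, sorted): [14, 27, 37, 45, 49, 63, 71, 78, 88, 98, 108, 116, 119, 127, 140, 149, 163, 171, 185, 191, 200, 213]

Fragments:
  [0,14): 14 bp
  [14,27): 13 bp
  [27,37): 10 bp
  [37,45): 8 bp
  [45,49): 4 bp
  [49,63): 14 bp
  [63,71): 8 bp
  [71,78): 7 bp
  [78,88): 10 bp
  [88,98): 10 bp
  [98,108): 10 bp
  [108,116): 8 bp
  [116,119): 3 bp
  [119,127): 8 bp
  [127,140): 13 bp
  [140,149): 9 bp
  [149,163): 14 bp
  [163,171): 8 bp
  [171,185): 14 bp
  [185,191): 6 bp
  [191,200): 9 bp
  [200,213): 13 bp
  [213,219): 6 bp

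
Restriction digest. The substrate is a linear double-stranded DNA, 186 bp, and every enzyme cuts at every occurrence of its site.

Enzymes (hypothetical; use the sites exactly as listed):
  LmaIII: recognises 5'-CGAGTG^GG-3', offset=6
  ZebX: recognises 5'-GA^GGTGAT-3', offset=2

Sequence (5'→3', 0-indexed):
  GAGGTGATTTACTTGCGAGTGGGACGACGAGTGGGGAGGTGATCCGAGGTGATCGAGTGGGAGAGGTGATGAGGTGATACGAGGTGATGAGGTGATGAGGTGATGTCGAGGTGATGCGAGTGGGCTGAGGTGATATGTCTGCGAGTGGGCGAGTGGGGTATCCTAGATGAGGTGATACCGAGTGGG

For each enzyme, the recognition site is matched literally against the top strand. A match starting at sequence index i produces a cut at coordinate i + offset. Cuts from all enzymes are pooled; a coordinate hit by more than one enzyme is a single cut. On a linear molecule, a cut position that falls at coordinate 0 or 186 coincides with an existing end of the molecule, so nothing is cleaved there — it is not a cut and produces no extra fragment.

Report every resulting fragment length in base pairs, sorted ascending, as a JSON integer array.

Per-enzyme occurrences:
  LmaIII CGAGTGGG/6: at [15, 27, 53, 116, 141, 149, 178] ⇒ [21, 33, 59, 122, 147, 155, 184]
  ZebX GAGGTGAT/2: at [0, 35, 45, 62, 70, 80, 88, 96, 107, 126, 168] ⇒ [2, 37, 47, 64, 72, 82, 90, 98, 109, 128, 170]

Pooled cuts: [2, 21, 33, 37, 47, 59, 64, 72, 82, 90, 98, 109, 122, 128, 147, 155, 170, 184]

Fragment lengths:
  [0,2): 2 bp
  [2,21): 19 bp
  [21,33): 12 bp
  [33,37): 4 bp
  [37,47): 10 bp
  [47,59): 12 bp
  [59,64): 5 bp
  [64,72): 8 bp
  [72,82): 10 bp
  [82,90): 8 bp
  [90,98): 8 bp
  [98,109): 11 bp
  [109,122): 13 bp
  [122,128): 6 bp
  [128,147): 19 bp
  [147,155): 8 bp
  [155,170): 15 bp
  [170,184): 14 bp
  [184,186): 2 bp

[2,2,4,5,6,8,8,8,8,10,10,11,12,12,13,14,15,19,19]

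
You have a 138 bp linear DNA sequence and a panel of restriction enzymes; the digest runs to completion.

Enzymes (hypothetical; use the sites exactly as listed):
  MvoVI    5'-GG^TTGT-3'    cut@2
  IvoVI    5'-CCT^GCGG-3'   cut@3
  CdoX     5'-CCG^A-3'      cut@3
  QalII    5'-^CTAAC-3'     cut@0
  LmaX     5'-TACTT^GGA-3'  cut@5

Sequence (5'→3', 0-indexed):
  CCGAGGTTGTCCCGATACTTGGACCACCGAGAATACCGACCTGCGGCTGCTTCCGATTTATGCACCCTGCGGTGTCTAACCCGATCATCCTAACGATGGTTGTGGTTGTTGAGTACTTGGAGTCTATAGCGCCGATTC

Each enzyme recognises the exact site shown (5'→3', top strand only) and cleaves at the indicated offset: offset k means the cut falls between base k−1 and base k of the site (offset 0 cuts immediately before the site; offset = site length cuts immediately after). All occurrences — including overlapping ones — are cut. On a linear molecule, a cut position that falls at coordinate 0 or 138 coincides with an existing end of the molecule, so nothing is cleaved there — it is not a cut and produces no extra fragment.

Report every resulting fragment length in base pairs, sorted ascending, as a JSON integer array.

Per-enzyme occurrences:
  MvoVI (GGTTGT, off=2): starts [4, 97, 103] → cuts [6, 99, 105]
  IvoVI (CCTGCGG, off=3): starts [39, 65] → cuts [42, 68]
  CdoX (CCGA, off=3): starts [0, 11, 26, 35, 52, 80, 131] → cuts [3, 14, 29, 38, 55, 83, 134]
  QalII (CTAAC, off=0): starts [75, 89] → cuts [75, 89]
  LmaX (TACTTGGA, off=5): starts [15, 113] → cuts [20, 118]

All cut coordinates (distinct, sorted): [3, 6, 14, 20, 29, 38, 42, 55, 68, 75, 83, 89, 99, 105, 118, 134]

Fragment lengths:
  [0,3): 3 bp
  [3,6): 3 bp
  [6,14): 8 bp
  [14,20): 6 bp
  [20,29): 9 bp
  [29,38): 9 bp
  [38,42): 4 bp
  [42,55): 13 bp
  [55,68): 13 bp
  [68,75): 7 bp
  [75,83): 8 bp
  [83,89): 6 bp
  [89,99): 10 bp
  [99,105): 6 bp
  [105,118): 13 bp
  [118,134): 16 bp
  [134,138): 4 bp

[3,3,4,4,6,6,6,7,8,8,9,9,10,13,13,13,16]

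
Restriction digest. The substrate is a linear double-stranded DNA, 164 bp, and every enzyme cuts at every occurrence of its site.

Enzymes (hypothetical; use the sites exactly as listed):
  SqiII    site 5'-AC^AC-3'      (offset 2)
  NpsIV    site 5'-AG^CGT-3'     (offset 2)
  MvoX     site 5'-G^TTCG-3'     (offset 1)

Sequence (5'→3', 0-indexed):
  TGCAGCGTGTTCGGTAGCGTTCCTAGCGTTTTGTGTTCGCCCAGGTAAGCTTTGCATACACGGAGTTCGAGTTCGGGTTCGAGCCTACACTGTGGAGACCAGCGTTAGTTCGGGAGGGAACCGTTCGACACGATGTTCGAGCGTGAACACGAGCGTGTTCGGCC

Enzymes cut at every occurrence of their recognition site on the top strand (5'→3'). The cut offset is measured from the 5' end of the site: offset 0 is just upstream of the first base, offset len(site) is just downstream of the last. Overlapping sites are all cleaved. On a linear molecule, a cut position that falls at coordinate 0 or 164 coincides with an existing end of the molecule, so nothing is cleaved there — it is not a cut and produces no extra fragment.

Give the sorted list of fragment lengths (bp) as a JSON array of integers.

Site scan:
  SqiII (ACAC, off=2): starts [57, 86, 127, 146] → cuts [59, 88, 129, 148]
  NpsIV (AGCGT, off=2): starts [3, 15, 24, 100, 139, 151] → cuts [5, 17, 26, 102, 141, 153]
  MvoX (GTTCG, off=1): starts [8, 34, 64, 70, 76, 107, 122, 134, 156] → cuts [9, 35, 65, 71, 77, 108, 123, 135, 157]

All cut coordinates (distinct, sorted): [5, 9, 17, 26, 35, 59, 65, 71, 77, 88, 102, 108, 123, 129, 135, 141, 148, 153, 157]

Fragments:
  [0,5): 5 bp
  [5,9): 4 bp
  [9,17): 8 bp
  [17,26): 9 bp
  [26,35): 9 bp
  [35,59): 24 bp
  [59,65): 6 bp
  [65,71): 6 bp
  [71,77): 6 bp
  [77,88): 11 bp
  [88,102): 14 bp
  [102,108): 6 bp
  [108,123): 15 bp
  [123,129): 6 bp
  [129,135): 6 bp
  [135,141): 6 bp
  [141,148): 7 bp
  [148,153): 5 bp
  [153,157): 4 bp
  [157,164): 7 bp

[4,4,5,5,6,6,6,6,6,6,6,7,7,8,9,9,11,14,15,24]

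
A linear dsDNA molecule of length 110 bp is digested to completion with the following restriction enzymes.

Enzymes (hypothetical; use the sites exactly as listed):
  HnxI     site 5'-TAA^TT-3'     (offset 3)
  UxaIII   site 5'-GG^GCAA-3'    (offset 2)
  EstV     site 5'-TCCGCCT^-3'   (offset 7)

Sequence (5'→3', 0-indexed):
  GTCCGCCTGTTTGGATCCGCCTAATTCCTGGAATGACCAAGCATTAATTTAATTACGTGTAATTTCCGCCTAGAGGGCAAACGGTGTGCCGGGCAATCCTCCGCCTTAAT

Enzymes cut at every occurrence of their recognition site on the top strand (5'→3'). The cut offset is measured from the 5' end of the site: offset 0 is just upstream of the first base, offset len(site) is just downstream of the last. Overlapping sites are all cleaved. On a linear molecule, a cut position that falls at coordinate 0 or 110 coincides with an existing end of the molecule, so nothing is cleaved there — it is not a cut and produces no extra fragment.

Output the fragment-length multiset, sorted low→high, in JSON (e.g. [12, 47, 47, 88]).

[2,4,5,5,8,9,10,14,14,16,23]

Per-enzyme occurrences:
  HnxI TAATT/3: at [21, 44, 49, 59] ⇒ [24, 47, 52, 62]
  UxaIII GGGCAA/2: at [74, 90] ⇒ [76, 92]
  EstV TCCGCCT/7: at [1, 15, 64, 99] ⇒ [8, 22, 71, 106]

Pooled cuts: [8, 22, 24, 47, 52, 62, 71, 76, 92, 106]

Fragments:
  [0,8): 8 bp
  [8,22): 14 bp
  [22,24): 2 bp
  [24,47): 23 bp
  [47,52): 5 bp
  [52,62): 10 bp
  [62,71): 9 bp
  [71,76): 5 bp
  [76,92): 16 bp
  [92,106): 14 bp
  [106,110): 4 bp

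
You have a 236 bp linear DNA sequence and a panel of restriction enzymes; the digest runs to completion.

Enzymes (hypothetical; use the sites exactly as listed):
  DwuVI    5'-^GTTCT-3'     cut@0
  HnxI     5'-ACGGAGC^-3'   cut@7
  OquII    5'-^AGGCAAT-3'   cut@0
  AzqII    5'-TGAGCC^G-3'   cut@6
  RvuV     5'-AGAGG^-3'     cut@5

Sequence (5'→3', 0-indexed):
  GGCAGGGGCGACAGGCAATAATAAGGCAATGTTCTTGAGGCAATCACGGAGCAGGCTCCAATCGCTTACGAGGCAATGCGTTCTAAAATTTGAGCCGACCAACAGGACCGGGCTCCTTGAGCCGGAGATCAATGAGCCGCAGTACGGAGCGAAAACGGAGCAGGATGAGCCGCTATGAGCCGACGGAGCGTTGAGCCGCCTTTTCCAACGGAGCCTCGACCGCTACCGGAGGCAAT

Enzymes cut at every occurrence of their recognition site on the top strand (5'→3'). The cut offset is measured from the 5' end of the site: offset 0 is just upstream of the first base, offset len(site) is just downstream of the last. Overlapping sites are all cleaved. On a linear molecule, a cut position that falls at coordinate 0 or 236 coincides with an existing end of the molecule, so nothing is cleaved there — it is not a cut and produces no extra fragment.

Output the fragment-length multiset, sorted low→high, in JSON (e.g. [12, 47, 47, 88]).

[7,7,7,8,8,9,10,10,11,11,12,12,15,15,15,17,17,18,27]

Per-enzyme occurrences:
  DwuVI GTTCT/0: at [30, 79] ⇒ [30, 79]
  HnxI ACGGAGC/7: at [45, 143, 154, 182, 207] ⇒ [52, 150, 161, 189, 214]
  OquII AGGCAAT/0: at [12, 23, 37, 70, 229] ⇒ [12, 23, 37, 70, 229]
  AzqII TGAGCCG/6: at [90, 117, 132, 165, 175, 191] ⇒ [96, 123, 138, 171, 181, 197]
  RvuV (AGAGG, off=5): no sites

Pooled cuts: [12, 23, 30, 37, 52, 70, 79, 96, 123, 138, 150, 161, 171, 181, 189, 197, 214, 229]

Fragment lengths:
  [0,12): 12 bp
  [12,23): 11 bp
  [23,30): 7 bp
  [30,37): 7 bp
  [37,52): 15 bp
  [52,70): 18 bp
  [70,79): 9 bp
  [79,96): 17 bp
  [96,123): 27 bp
  [123,138): 15 bp
  [138,150): 12 bp
  [150,161): 11 bp
  [161,171): 10 bp
  [171,181): 10 bp
  [181,189): 8 bp
  [189,197): 8 bp
  [197,214): 17 bp
  [214,229): 15 bp
  [229,236): 7 bp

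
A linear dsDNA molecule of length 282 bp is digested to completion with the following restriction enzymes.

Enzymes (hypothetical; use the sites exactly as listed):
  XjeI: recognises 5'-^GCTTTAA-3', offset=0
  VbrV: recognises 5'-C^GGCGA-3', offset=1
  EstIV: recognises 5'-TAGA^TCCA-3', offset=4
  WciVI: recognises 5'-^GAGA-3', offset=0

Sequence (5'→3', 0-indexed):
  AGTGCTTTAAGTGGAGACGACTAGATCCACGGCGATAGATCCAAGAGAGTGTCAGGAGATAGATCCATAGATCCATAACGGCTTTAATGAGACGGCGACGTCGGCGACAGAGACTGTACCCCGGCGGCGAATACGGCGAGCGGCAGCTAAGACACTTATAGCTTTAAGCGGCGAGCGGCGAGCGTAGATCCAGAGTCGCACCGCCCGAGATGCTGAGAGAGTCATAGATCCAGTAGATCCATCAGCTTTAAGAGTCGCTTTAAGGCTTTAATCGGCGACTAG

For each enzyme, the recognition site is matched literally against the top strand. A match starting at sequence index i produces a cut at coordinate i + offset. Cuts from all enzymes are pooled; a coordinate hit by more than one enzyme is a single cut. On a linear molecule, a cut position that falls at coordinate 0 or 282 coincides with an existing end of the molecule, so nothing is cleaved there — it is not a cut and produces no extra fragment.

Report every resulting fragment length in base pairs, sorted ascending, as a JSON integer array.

[2,3,5,5,5,7,7,7,8,8,8,8,8,9,9,9,9,9,9,9,9,10,11,12,12,12,12,16,18,26]

Scan for sites:
  XjeI GCTTTAA/0: at [3, 80, 160, 244, 256, 264] ⇒ [3, 80, 160, 244, 256, 264]
  VbrV CGGCGA/1: at [29, 92, 101, 124, 133, 168, 175, 272] ⇒ [30, 93, 102, 125, 134, 169, 176, 273]
  EstIV TAGATCCA/4: at [21, 35, 59, 67, 184, 224, 233] ⇒ [25, 39, 63, 71, 188, 228, 237]
  WciVI GAGA/0: at [13, 44, 55, 88, 109, 206, 214, 216] ⇒ [13, 44, 55, 88, 109, 206, 214, 216]

All cut coordinates (distinct, sorted): [3, 13, 25, 30, 39, 44, 55, 63, 71, 80, 88, 93, 102, 109, 125, 134, 160, 169, 176, 188, 206, 214, 216, 228, 237, 244, 256, 264, 273]

Fragment lengths:
  [0,3): 3 bp
  [3,13): 10 bp
  [13,25): 12 bp
  [25,30): 5 bp
  [30,39): 9 bp
  [39,44): 5 bp
  [44,55): 11 bp
  [55,63): 8 bp
  [63,71): 8 bp
  [71,80): 9 bp
  [80,88): 8 bp
  [88,93): 5 bp
  [93,102): 9 bp
  [102,109): 7 bp
  [109,125): 16 bp
  [125,134): 9 bp
  [134,160): 26 bp
  [160,169): 9 bp
  [169,176): 7 bp
  [176,188): 12 bp
  [188,206): 18 bp
  [206,214): 8 bp
  [214,216): 2 bp
  [216,228): 12 bp
  [228,237): 9 bp
  [237,244): 7 bp
  [244,256): 12 bp
  [256,264): 8 bp
  [264,273): 9 bp
  [273,282): 9 bp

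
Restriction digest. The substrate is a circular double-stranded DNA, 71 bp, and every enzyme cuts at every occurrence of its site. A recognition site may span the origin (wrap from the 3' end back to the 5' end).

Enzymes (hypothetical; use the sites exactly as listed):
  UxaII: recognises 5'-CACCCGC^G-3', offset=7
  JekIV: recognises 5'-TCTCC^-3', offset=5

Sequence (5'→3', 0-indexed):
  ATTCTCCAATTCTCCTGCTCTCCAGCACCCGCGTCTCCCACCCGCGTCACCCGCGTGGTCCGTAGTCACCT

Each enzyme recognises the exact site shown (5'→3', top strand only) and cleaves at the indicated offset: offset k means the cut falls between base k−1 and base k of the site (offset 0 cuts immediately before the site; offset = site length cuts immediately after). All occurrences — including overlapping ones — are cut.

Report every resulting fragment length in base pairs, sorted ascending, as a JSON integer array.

Site scan:
  UxaII (CACCCGCG, off=7): starts [25, 38, 47] → cuts [32, 45, 54]
  JekIV (TCTCC, off=5): starts [2, 10, 18, 33] → cuts [7, 15, 23, 38]

Pooled cuts: [7, 15, 23, 32, 38, 45, 54]

Fragments:
  7→15: 8 bp
  15→23: 8 bp
  23→32: 9 bp
  32→38: 6 bp
  38→45: 7 bp
  45→54: 9 bp
  54→7 (wrap): 71-54+7 = 24 bp

[6,7,8,8,9,9,24]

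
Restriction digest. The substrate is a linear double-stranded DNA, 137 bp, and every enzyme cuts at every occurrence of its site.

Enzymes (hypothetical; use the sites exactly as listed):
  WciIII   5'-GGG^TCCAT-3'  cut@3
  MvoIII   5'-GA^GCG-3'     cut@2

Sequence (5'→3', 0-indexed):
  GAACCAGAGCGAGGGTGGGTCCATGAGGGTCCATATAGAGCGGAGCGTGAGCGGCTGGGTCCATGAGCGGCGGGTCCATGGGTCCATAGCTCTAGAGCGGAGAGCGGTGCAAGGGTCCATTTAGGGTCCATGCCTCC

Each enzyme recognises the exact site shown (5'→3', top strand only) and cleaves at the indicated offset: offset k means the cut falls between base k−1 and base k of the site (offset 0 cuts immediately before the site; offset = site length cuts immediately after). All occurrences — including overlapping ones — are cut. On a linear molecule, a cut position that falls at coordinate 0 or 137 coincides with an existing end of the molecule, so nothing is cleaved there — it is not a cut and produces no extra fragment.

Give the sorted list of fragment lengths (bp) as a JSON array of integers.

Scan for sites:
  WciIII GGGTCCAT/3: at [16, 26, 56, 71, 79, 112, 123] ⇒ [19, 29, 59, 74, 82, 115, 126]
  MvoIII GAGCG/2: at [6, 37, 42, 48, 64, 94, 101] ⇒ [8, 39, 44, 50, 66, 96, 103]

Pooled cuts: [8, 19, 29, 39, 44, 50, 59, 66, 74, 82, 96, 103, 115, 126]

Fragments:
  [0,8): 8 bp
  [8,19): 11 bp
  [19,29): 10 bp
  [29,39): 10 bp
  [39,44): 5 bp
  [44,50): 6 bp
  [50,59): 9 bp
  [59,66): 7 bp
  [66,74): 8 bp
  [74,82): 8 bp
  [82,96): 14 bp
  [96,103): 7 bp
  [103,115): 12 bp
  [115,126): 11 bp
  [126,137): 11 bp

[5,6,7,7,8,8,8,9,10,10,11,11,11,12,14]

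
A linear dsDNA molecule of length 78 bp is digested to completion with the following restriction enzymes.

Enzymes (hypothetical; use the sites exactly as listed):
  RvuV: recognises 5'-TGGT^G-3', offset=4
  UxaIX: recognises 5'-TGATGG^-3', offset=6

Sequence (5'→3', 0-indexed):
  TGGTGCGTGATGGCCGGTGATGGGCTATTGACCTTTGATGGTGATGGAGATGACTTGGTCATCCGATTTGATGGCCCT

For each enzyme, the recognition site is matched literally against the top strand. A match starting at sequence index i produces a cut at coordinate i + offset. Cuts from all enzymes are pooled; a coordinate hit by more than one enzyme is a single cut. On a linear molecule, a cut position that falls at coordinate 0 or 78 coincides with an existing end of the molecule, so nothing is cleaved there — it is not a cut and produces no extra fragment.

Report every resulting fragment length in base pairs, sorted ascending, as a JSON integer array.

[1,4,4,5,9,10,18,27]

Scan for sites:
  RvuV (TGGTG, off=4): starts [0, 38] → cuts [4, 42]
  UxaIX (TGATGG, off=6): starts [7, 17, 35, 41, 68] → cuts [13, 23, 41, 47, 74]

Pooled cuts: [4, 13, 23, 41, 42, 47, 74]

Fragment lengths:
  [0,4): 4 bp
  [4,13): 9 bp
  [13,23): 10 bp
  [23,41): 18 bp
  [41,42): 1 bp
  [42,47): 5 bp
  [47,74): 27 bp
  [74,78): 4 bp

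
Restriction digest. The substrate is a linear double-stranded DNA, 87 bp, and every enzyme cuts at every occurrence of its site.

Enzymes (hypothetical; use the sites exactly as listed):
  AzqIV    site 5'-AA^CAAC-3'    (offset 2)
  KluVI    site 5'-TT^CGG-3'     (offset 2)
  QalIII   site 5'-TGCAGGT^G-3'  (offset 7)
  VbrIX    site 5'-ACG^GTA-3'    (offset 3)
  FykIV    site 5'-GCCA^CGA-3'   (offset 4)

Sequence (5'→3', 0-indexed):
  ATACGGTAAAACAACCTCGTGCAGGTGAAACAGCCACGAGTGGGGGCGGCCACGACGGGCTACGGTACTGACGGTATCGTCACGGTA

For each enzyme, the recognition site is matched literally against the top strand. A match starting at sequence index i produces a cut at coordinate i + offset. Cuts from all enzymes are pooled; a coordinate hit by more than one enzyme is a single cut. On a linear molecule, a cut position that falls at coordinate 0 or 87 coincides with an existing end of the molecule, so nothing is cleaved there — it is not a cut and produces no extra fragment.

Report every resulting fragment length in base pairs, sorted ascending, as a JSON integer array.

Site scan:
  AzqIV (AACAAC, off=2): starts [9] → cuts [11]
  KluVI (TTCGG, off=2): no sites
  QalIII (TGCAGGTG, off=7): starts [19] → cuts [26]
  VbrIX (ACGGTA, off=3): starts [2, 61, 70, 81] → cuts [5, 64, 73, 84]
  FykIV (GCCACGA, off=4): starts [32, 48] → cuts [36, 52]

Pooled cuts: [5, 11, 26, 36, 52, 64, 73, 84]

Fragment lengths:
  [0,5): 5 bp
  [5,11): 6 bp
  [11,26): 15 bp
  [26,36): 10 bp
  [36,52): 16 bp
  [52,64): 12 bp
  [64,73): 9 bp
  [73,84): 11 bp
  [84,87): 3 bp

[3,5,6,9,10,11,12,15,16]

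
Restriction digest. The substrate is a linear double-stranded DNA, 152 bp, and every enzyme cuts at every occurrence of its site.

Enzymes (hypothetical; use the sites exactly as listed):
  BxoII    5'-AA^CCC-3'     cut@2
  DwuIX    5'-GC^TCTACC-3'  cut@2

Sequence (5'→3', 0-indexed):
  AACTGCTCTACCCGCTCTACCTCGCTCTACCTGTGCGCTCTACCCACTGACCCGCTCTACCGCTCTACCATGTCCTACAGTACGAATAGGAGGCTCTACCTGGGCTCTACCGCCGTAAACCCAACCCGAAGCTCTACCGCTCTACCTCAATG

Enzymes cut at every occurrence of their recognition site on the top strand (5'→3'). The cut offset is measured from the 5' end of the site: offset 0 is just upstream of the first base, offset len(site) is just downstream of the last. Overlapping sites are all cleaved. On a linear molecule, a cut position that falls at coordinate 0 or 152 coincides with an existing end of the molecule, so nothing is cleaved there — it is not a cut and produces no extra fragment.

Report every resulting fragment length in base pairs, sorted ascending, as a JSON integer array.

[5,6,8,8,8,9,10,11,12,13,14,17,31]

Site scan:
  BxoII AACCC/2: at [117, 122] ⇒ [119, 124]
  DwuIX GCTCTACC/2: at [4, 13, 23, 36, 53, 61, 92, 103, 130, 138] ⇒ [6, 15, 25, 38, 55, 63, 94, 105, 132, 140]

Pooled cuts: [6, 15, 25, 38, 55, 63, 94, 105, 119, 124, 132, 140]

Fragments:
  [0,6): 6 bp
  [6,15): 9 bp
  [15,25): 10 bp
  [25,38): 13 bp
  [38,55): 17 bp
  [55,63): 8 bp
  [63,94): 31 bp
  [94,105): 11 bp
  [105,119): 14 bp
  [119,124): 5 bp
  [124,132): 8 bp
  [132,140): 8 bp
  [140,152): 12 bp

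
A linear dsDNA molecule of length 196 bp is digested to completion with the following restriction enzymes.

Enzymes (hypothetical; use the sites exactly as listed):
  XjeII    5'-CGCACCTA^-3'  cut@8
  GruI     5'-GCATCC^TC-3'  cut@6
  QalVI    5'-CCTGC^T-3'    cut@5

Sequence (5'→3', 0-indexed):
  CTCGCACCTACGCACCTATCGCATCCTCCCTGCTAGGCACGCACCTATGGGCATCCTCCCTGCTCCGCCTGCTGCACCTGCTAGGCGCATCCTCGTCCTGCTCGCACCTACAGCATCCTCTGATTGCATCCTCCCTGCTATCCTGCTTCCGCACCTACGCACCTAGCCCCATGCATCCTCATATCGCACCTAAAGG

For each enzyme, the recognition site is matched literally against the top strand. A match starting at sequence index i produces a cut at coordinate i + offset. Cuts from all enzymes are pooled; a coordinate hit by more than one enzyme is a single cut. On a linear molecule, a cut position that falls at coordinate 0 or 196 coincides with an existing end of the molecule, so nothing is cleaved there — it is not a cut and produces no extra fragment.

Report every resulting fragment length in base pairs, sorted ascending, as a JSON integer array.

[4,7,7,7,8,8,8,8,8,9,9,9,9,9,10,11,11,13,13,14,14]

Site scan:
  XjeII CGCACCTA/8: at [2, 10, 39, 102, 149, 157, 184] ⇒ [10, 18, 47, 110, 157, 165, 192]
  GruI GCATCCTC/6: at [20, 50, 86, 112, 125, 172] ⇒ [26, 56, 92, 118, 131, 178]
  QalVI CCTGCT/5: at [28, 58, 67, 76, 96, 133, 141] ⇒ [33, 63, 72, 81, 101, 138, 146]

All cut coordinates (distinct, sorted): [10, 18, 26, 33, 47, 56, 63, 72, 81, 92, 101, 110, 118, 131, 138, 146, 157, 165, 178, 192]

Fragment lengths:
  [0,10): 10 bp
  [10,18): 8 bp
  [18,26): 8 bp
  [26,33): 7 bp
  [33,47): 14 bp
  [47,56): 9 bp
  [56,63): 7 bp
  [63,72): 9 bp
  [72,81): 9 bp
  [81,92): 11 bp
  [92,101): 9 bp
  [101,110): 9 bp
  [110,118): 8 bp
  [118,131): 13 bp
  [131,138): 7 bp
  [138,146): 8 bp
  [146,157): 11 bp
  [157,165): 8 bp
  [165,178): 13 bp
  [178,192): 14 bp
  [192,196): 4 bp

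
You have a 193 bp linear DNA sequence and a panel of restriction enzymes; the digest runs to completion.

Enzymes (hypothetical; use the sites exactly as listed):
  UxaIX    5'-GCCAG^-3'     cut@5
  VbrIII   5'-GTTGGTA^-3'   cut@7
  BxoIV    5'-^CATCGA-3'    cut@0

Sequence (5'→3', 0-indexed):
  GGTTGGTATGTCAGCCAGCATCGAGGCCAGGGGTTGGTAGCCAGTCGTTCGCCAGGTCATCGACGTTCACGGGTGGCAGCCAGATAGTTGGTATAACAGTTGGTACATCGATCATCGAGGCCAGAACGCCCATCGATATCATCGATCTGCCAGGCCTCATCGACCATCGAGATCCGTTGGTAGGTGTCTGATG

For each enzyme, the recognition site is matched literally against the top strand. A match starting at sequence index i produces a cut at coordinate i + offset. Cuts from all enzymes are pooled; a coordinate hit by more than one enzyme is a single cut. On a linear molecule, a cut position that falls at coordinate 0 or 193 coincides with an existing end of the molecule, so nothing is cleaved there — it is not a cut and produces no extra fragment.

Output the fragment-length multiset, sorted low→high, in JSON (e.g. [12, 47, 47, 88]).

[2,4,5,6,7,7,8,9,9,10,10,11,11,12,12,12,14,18,26]

Site scan:
  UxaIX (GCCAG, off=5): starts [13, 25, 39, 50, 78, 119, 148] → cuts [18, 30, 44, 55, 83, 124, 153]
  VbrIII (GTTGGTA, off=7): starts [1, 32, 86, 98, 175] → cuts [8, 39, 93, 105, 182]
  BxoIV (CATCGA, off=0): starts [18, 57, 105, 112, 130, 139, 157, 164] → cuts [18, 57, 105, 112, 130, 139, 157, 164]

All cut coordinates (distinct, sorted): [8, 18, 30, 39, 44, 55, 57, 83, 93, 105, 112, 124, 130, 139, 153, 157, 164, 182]

Fragments:
  [0,8): 8 bp
  [8,18): 10 bp
  [18,30): 12 bp
  [30,39): 9 bp
  [39,44): 5 bp
  [44,55): 11 bp
  [55,57): 2 bp
  [57,83): 26 bp
  [83,93): 10 bp
  [93,105): 12 bp
  [105,112): 7 bp
  [112,124): 12 bp
  [124,130): 6 bp
  [130,139): 9 bp
  [139,153): 14 bp
  [153,157): 4 bp
  [157,164): 7 bp
  [164,182): 18 bp
  [182,193): 11 bp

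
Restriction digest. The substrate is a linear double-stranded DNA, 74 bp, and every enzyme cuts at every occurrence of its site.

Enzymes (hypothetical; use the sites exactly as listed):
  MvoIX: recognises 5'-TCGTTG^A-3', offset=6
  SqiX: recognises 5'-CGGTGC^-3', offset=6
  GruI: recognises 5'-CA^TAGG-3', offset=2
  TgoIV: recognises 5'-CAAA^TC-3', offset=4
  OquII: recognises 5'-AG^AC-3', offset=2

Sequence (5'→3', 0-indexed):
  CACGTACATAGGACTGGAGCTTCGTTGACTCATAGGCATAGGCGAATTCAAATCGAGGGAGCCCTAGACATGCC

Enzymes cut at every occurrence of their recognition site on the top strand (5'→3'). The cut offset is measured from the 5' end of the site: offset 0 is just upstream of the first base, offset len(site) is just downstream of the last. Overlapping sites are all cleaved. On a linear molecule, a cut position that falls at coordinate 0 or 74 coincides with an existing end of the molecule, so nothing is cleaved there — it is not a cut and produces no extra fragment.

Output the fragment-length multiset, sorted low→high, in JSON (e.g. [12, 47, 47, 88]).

Site scan:
  MvoIX (TCGTTGA, off=6): starts [21] → cuts [27]
  SqiX (CGGTGC, off=6): no sites
  GruI (CATAGG, off=2): starts [6, 30, 36] → cuts [8, 32, 38]
  TgoIV (CAAATC, off=4): starts [48] → cuts [52]
  OquII (AGAC, off=2): starts [65] → cuts [67]

Pooled cuts: [8, 27, 32, 38, 52, 67]

Fragments:
  [0,8): 8 bp
  [8,27): 19 bp
  [27,32): 5 bp
  [32,38): 6 bp
  [38,52): 14 bp
  [52,67): 15 bp
  [67,74): 7 bp

[5,6,7,8,14,15,19]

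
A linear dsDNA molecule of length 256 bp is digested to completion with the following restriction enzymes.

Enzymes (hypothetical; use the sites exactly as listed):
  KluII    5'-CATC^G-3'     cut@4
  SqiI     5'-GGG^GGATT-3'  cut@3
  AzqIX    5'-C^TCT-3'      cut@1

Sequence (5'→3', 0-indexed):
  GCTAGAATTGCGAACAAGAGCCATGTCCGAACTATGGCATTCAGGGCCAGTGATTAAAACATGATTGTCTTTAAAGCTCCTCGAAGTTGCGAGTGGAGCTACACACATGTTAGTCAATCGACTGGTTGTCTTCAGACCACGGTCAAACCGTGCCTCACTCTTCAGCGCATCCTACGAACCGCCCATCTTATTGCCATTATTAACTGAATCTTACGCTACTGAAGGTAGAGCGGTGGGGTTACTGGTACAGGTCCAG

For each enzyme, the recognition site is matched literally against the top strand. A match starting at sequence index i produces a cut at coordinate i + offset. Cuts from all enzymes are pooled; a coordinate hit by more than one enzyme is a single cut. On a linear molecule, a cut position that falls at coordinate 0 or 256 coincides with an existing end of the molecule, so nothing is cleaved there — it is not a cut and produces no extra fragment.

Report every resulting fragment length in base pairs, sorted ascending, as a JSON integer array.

Scan for sites:
  KluII (CATCG, off=4): no sites
  SqiI (GGGGGATT, off=3): no sites
  AzqIX CTCT/1: at [157] ⇒ [158]

Pooled cuts: [158]

Fragments:
  [0,158): 158 bp
  [158,256): 98 bp

[98,158]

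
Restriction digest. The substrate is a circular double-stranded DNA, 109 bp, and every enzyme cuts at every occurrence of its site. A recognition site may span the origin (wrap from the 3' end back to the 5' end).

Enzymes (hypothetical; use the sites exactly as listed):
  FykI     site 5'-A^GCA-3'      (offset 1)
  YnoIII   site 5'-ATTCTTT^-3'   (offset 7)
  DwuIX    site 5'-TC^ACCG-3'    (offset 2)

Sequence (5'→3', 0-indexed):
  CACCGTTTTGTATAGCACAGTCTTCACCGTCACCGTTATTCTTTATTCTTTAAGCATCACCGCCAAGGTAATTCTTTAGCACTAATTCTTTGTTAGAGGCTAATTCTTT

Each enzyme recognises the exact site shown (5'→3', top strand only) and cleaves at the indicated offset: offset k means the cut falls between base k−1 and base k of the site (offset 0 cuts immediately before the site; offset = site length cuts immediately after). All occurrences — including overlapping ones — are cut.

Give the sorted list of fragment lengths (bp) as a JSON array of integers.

Per-enzyme occurrences:
  FykI (AGCA, off=1): starts [13, 52, 77] → cuts [14, 53, 78]
  YnoIII (ATTCTTT, off=7): starts [37, 44, 70, 84, 102] → cuts [0, 44, 51, 77, 91]
  DwuIX (TCACCG, off=2): starts [23, 29, 56, 108] → cuts [1, 25, 31, 58]

Pooled cuts: [0, 1, 14, 25, 31, 44, 51, 53, 58, 77, 78, 91]

Fragment lengths:
  0→1: 1 bp
  1→14: 13 bp
  14→25: 11 bp
  25→31: 6 bp
  31→44: 13 bp
  44→51: 7 bp
  51→53: 2 bp
  53→58: 5 bp
  58→77: 19 bp
  77→78: 1 bp
  78→91: 13 bp
  91→0 (wrap): 109-91+0 = 18 bp

[1,1,2,5,6,7,11,13,13,13,18,19]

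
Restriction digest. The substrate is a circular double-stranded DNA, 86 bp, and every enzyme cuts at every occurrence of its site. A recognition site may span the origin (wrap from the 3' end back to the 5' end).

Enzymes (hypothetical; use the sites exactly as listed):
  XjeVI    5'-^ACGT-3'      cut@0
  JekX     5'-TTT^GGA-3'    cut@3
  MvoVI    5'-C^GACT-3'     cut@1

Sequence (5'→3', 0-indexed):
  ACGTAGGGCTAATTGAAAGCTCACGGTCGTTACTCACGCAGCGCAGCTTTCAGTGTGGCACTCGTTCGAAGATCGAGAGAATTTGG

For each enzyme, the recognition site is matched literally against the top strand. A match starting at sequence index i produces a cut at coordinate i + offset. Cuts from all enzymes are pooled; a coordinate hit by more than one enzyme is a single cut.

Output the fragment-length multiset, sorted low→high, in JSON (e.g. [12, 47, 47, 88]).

[2,84]

Site scan:
  XjeVI (ACGT, off=0): starts [0] → cuts [0]
  JekX (TTTGGA, off=3): starts [81] → cuts [84]
  MvoVI (CGACT, off=1): no sites

Pooled cuts: [0, 84]

Fragment lengths:
  0→84: 84 bp
  84→0 (wrap): 86-84+0 = 2 bp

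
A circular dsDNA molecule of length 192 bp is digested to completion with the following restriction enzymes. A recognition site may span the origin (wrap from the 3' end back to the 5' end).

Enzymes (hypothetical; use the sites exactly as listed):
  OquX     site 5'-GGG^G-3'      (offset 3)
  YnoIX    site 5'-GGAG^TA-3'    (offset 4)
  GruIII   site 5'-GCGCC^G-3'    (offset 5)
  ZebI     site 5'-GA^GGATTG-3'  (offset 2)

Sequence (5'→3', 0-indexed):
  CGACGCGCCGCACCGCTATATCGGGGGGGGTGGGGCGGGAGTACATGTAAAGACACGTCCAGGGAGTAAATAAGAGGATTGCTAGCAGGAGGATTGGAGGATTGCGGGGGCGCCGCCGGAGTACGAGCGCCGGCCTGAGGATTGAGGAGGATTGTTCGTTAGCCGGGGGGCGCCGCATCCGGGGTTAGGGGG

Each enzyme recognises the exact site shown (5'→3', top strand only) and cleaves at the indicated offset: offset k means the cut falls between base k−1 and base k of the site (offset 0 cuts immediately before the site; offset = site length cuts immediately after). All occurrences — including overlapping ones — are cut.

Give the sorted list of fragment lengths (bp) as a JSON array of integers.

[1,1,1,1,1,1,1,1,5,5,5,7,7,7,7,8,9,9,10,10,10,10,15,16,19,25]

Site scan:
  OquX GGGG/3: at [22, 23, 24, 25, 26, 31, 105, 106, 164, 165, 166, 180, 187, 188] ⇒ [25, 26, 27, 28, 29, 34, 108, 109, 167, 168, 169, 183, 190, 191]
  YnoIX GGAGTA/4: at [37, 62, 117] ⇒ [41, 66, 121]
  GruIII GCGCCG/5: at [4, 109, 126, 169] ⇒ [9, 114, 131, 174]
  ZebI GAGGATTG/2: at [73, 88, 96, 136, 146] ⇒ [75, 90, 98, 138, 148]

Pooled cuts: [9, 25, 26, 27, 28, 29, 34, 41, 66, 75, 90, 98, 108, 109, 114, 121, 131, 138, 148, 167, 168, 169, 174, 183, 190, 191]

Fragments:
  9→25: 16 bp
  25→26: 1 bp
  26→27: 1 bp
  27→28: 1 bp
  28→29: 1 bp
  29→34: 5 bp
  34→41: 7 bp
  41→66: 25 bp
  66→75: 9 bp
  75→90: 15 bp
  90→98: 8 bp
  98→108: 10 bp
  108→109: 1 bp
  109→114: 5 bp
  114→121: 7 bp
  121→131: 10 bp
  131→138: 7 bp
  138→148: 10 bp
  148→167: 19 bp
  167→168: 1 bp
  168→169: 1 bp
  169→174: 5 bp
  174→183: 9 bp
  183→190: 7 bp
  190→191: 1 bp
  191→9 (wrap): 192-191+9 = 10 bp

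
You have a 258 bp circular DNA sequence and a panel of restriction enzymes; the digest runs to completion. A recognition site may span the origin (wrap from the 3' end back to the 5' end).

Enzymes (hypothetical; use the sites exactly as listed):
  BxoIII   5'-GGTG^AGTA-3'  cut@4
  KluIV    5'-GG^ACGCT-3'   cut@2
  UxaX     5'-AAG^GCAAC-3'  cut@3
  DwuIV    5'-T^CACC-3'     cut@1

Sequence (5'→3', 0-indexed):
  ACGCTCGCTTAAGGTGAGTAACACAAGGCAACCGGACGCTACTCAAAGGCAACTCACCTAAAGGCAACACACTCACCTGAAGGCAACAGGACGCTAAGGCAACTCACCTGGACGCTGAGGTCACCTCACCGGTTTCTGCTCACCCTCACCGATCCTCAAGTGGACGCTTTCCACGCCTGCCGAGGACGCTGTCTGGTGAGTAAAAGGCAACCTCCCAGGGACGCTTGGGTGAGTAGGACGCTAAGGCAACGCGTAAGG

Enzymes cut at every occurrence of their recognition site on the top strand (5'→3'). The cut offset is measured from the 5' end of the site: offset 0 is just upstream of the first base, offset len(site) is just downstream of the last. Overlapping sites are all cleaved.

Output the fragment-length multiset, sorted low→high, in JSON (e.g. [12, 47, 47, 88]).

Site scan:
  BxoIII GGTGAGTA/4: at [12, 194, 227] ⇒ [16, 198, 231]
  KluIV GGACGCT/2: at [33, 88, 109, 161, 183, 218, 235, 256] ⇒ [0, 35, 90, 111, 163, 185, 220, 237]
  UxaX AAGGCAAC/3: at [24, 45, 60, 79, 95, 203, 242] ⇒ [27, 48, 63, 82, 98, 206, 245]
  DwuIV TCACC/1: at [53, 72, 103, 120, 125, 139, 145] ⇒ [54, 73, 104, 121, 126, 140, 146]

Pooled cuts: [0, 16, 27, 35, 48, 54, 63, 73, 82, 90, 98, 104, 111, 121, 126, 140, 146, 163, 185, 198, 206, 220, 231, 237, 245]

Fragment lengths:
  0→16: 16 bp
  16→27: 11 bp
  27→35: 8 bp
  35→48: 13 bp
  48→54: 6 bp
  54→63: 9 bp
  63→73: 10 bp
  73→82: 9 bp
  82→90: 8 bp
  90→98: 8 bp
  98→104: 6 bp
  104→111: 7 bp
  111→121: 10 bp
  121→126: 5 bp
  126→140: 14 bp
  140→146: 6 bp
  146→163: 17 bp
  163→185: 22 bp
  185→198: 13 bp
  198→206: 8 bp
  206→220: 14 bp
  220→231: 11 bp
  231→237: 6 bp
  237→245: 8 bp
  245→0 (wrap): 258-245+0 = 13 bp

[5,6,6,6,6,7,8,8,8,8,8,9,9,10,10,11,11,13,13,13,14,14,16,17,22]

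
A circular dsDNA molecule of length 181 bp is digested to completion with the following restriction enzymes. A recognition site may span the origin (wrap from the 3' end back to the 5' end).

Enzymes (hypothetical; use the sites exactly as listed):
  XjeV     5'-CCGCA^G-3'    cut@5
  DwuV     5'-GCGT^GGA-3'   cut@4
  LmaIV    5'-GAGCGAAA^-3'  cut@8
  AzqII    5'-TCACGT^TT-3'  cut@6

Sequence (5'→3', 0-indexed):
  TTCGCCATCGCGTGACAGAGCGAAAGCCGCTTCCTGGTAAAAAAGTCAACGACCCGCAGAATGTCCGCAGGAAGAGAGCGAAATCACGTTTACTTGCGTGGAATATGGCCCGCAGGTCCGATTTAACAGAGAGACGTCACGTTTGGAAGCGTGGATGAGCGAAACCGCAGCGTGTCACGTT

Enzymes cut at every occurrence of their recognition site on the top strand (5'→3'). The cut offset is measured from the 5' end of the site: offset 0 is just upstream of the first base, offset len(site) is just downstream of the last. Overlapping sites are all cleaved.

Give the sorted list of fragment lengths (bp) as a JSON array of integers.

Scan for sites:
  XjeV (CCGCAG, off=5): starts [53, 64, 109, 164] → cuts [58, 69, 114, 169]
  DwuV (GCGTGGA, off=4): starts [95, 148] → cuts [99, 152]
  LmaIV (GAGCGAAA, off=8): starts [17, 75, 156] → cuts [25, 83, 164]
  AzqII (TCACGTTT, off=6): starts [83, 136, 174] → cuts [89, 142, 180]

Pooled cuts: [25, 58, 69, 83, 89, 99, 114, 142, 152, 164, 169, 180]

Fragment lengths:
  25→58: 33 bp
  58→69: 11 bp
  69→83: 14 bp
  83→89: 6 bp
  89→99: 10 bp
  99→114: 15 bp
  114→142: 28 bp
  142→152: 10 bp
  152→164: 12 bp
  164→169: 5 bp
  169→180: 11 bp
  180→25 (wrap): 181-180+25 = 26 bp

[5,6,10,10,11,11,12,14,15,26,28,33]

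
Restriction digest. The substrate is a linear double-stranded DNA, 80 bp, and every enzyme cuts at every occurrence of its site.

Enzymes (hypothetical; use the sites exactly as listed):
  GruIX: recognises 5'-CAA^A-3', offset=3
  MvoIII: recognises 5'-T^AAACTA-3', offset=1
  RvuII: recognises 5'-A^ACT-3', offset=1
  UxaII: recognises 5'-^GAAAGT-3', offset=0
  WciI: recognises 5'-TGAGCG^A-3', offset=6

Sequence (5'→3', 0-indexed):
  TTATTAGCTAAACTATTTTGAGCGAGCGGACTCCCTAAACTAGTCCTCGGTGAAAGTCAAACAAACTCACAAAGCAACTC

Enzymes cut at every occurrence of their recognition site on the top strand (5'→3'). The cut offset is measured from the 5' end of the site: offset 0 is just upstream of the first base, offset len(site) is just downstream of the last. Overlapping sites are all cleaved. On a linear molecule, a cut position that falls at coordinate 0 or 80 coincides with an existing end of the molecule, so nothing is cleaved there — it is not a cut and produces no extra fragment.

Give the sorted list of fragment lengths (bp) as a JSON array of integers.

Site scan:
  GruIX CAAA/3: at [57, 61, 69] ⇒ [60, 64, 72]
  MvoIII TAAACTA/1: at [8, 35] ⇒ [9, 36]
  RvuII AACT/1: at [10, 37, 63, 75] ⇒ [11, 38, 64, 76]
  UxaII GAAAGT/0: at [51] ⇒ [51]
  WciI TGAGCGA/6: at [18] ⇒ [24]

Pooled cuts: [9, 11, 24, 36, 38, 51, 60, 64, 72, 76]

Fragment lengths:
  [0,9): 9 bp
  [9,11): 2 bp
  [11,24): 13 bp
  [24,36): 12 bp
  [36,38): 2 bp
  [38,51): 13 bp
  [51,60): 9 bp
  [60,64): 4 bp
  [64,72): 8 bp
  [72,76): 4 bp
  [76,80): 4 bp

[2,2,4,4,4,8,9,9,12,13,13]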